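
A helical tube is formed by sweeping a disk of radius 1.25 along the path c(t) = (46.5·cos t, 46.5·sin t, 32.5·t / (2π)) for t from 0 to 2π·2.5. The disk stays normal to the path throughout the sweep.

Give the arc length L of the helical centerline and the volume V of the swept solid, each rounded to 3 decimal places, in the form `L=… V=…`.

2πR = 2π·46.5 = 292.168117
per-turn = √(292.168117² + 32.5²) = √(85362.2085 + 1056.25) = √86418.4585 = 293.970166
L = 2.5 × 293.970166 = 734.925415
V = π·1.25² × L = 4.908739 × 734.925415 = 3607.556694

L=734.925 V=3607.557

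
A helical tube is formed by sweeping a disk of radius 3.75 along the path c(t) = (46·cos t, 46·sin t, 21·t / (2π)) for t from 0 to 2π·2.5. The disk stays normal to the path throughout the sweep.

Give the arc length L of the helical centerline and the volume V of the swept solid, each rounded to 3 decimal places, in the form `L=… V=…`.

2πR = 2π·46 = 289.026524
per-turn = √(289.026524² + 21²) = √(83536.3317 + 441) = √83977.3317 = 289.788426
L = 2.5 × 289.788426 = 724.471064
V = π·3.75² × L = 44.178647 × 724.471064 = 32006.151182

L=724.471 V=32006.151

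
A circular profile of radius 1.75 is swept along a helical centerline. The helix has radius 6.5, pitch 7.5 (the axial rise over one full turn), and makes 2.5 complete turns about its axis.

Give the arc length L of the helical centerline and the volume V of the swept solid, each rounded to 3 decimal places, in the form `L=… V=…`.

2πR = 2π·6.5 = 40.840704
per-turn = √(40.840704² + 7.5²) = √(1667.9631 + 56.25) = √1724.2131 = 41.523646
L = 2.5 × 41.523646 = 103.809114
V = π·1.75² × L = 9.621128 × 103.809114 = 998.760722

L=103.809 V=998.761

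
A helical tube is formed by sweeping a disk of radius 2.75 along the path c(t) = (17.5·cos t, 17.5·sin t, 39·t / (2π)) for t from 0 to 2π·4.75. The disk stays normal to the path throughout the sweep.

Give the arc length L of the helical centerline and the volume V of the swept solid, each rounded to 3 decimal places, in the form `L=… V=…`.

L=554.170 V=13166.129

2πR = 2π·17.5 = 109.955743
per-turn = √(109.955743² + 39²) = √(12090.2654 + 1521) = √13611.2654 = 116.667328
L = 4.75 × 116.667328 = 554.169807
V = π·2.75² × L = 23.758294 × 554.169807 = 13166.129455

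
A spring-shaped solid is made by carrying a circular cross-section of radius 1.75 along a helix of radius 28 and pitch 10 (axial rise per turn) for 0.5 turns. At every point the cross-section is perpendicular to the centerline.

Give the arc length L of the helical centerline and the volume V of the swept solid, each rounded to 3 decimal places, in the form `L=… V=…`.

L=88.107 V=847.685

2πR = 2π·28 = 175.929189
per-turn = √(175.929189² + 10²) = √(30951.0794 + 100) = √31051.0794 = 176.213165
L = 0.5 × 176.213165 = 88.106582
V = π·1.75² × L = 9.621128 × 88.106582 = 847.684662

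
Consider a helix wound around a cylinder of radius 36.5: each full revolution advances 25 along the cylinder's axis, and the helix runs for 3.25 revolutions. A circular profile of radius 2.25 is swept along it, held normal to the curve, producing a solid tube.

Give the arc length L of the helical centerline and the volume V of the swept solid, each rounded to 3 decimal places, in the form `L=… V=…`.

L=749.758 V=11924.391

2πR = 2π·36.5 = 229.336264
per-turn = √(229.336264² + 25²) = √(52595.1219 + 625) = √53220.1219 = 230.694867
L = 3.25 × 230.694867 = 749.758319
V = π·2.25² × L = 15.904313 × 749.758319 = 11924.390838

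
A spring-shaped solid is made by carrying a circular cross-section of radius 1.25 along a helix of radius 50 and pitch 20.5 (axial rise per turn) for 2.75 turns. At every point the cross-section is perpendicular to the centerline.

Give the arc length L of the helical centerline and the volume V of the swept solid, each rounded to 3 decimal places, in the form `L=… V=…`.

L=865.775 V=4249.865

2πR = 2π·50 = 314.159265
per-turn = √(314.159265² + 20.5²) = √(98696.0440 + 420.25) = √99116.2940 = 314.827404
L = 2.75 × 314.827404 = 865.775360
V = π·1.25² × L = 4.908739 × 865.775360 = 4249.864859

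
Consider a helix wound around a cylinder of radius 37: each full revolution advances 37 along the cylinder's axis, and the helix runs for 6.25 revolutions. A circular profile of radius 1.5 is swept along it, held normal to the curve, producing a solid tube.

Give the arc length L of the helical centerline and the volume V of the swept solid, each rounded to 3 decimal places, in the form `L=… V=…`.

2πR = 2π·37 = 232.477856
per-turn = √(232.477856² + 37²) = √(54045.9537 + 1369) = √55414.9537 = 235.403810
L = 6.25 × 235.403810 = 1471.273812
V = π·1.5² × L = 7.068583 × 1471.273812 = 10399.821746

L=1471.274 V=10399.822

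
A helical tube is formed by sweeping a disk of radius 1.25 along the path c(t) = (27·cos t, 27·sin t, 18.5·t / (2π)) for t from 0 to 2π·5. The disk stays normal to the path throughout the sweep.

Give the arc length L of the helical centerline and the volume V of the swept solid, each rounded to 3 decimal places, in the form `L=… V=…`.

L=853.259 V=4188.424

2πR = 2π·27 = 169.646003
per-turn = √(169.646003² + 18.5²) = √(28779.7664 + 342.25) = √29122.0164 = 170.651740
L = 5 × 170.651740 = 853.258701
V = π·1.25² × L = 4.908739 × 853.258701 = 4188.423854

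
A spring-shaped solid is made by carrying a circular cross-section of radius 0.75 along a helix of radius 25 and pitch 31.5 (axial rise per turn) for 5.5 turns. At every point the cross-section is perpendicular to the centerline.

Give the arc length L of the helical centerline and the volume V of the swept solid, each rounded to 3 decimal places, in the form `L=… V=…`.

L=881.138 V=1557.100

2πR = 2π·25 = 157.079633
per-turn = √(157.079633² + 31.5²) = √(24674.0110 + 992.25) = √25666.2610 = 160.206932
L = 5.5 × 160.206932 = 881.138125
V = π·0.75² × L = 1.767146 × 881.138125 = 1557.099596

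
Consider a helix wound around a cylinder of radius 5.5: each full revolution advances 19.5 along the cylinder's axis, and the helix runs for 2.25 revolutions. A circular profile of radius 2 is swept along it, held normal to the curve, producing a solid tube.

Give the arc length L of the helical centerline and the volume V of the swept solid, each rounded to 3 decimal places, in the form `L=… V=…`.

L=89.279 V=1121.915

2πR = 2π·5.5 = 34.557519
per-turn = √(34.557519² + 19.5²) = √(1194.2221 + 380.25) = √1574.4721 = 39.679619
L = 2.25 × 39.679619 = 89.279142
V = π·2² × L = 12.566371 × 89.279142 = 1121.914785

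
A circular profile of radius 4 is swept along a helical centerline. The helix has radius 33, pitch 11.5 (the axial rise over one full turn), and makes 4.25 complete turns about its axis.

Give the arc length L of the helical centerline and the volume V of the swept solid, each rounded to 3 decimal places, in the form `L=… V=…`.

L=882.571 V=44362.861

2πR = 2π·33 = 207.345115
per-turn = √(207.345115² + 11.5²) = √(42991.9968 + 132.25) = √43124.2468 = 207.663783
L = 4.25 × 207.663783 = 882.571078
V = π·4² × L = 50.265482 × 882.571078 = 44362.861027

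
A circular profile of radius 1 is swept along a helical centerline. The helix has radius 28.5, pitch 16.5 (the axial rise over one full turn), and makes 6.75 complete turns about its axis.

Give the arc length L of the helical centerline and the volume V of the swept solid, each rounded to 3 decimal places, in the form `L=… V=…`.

L=1213.848 V=3813.416

2πR = 2π·28.5 = 179.070781
per-turn = √(179.070781² + 16.5²) = √(32066.3447 + 272.25) = √32338.5947 = 179.829349
L = 6.75 × 179.829349 = 1213.848105
V = π·1² × L = 3.141593 × 1213.848105 = 3813.416288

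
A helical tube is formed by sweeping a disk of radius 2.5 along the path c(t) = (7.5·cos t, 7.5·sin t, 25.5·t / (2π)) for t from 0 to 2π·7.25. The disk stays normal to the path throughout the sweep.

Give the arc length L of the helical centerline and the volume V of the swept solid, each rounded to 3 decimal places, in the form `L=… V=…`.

2πR = 2π·7.5 = 47.123890
per-turn = √(47.123890² + 25.5²) = √(2220.6610 + 650.25) = √2870.9110 = 53.580883
L = 7.25 × 53.580883 = 388.461400
V = π·2.5² × L = 19.634954 × 388.461400 = 7627.421744

L=388.461 V=7627.422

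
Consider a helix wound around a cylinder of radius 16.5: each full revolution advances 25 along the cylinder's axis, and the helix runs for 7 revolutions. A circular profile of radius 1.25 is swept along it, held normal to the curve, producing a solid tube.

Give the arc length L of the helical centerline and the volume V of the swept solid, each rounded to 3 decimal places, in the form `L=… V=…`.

L=746.510 V=3664.422

2πR = 2π·16.5 = 103.672558
per-turn = √(103.672558² + 25²) = √(10747.9992 + 625) = √11372.9992 = 106.644265
L = 7 × 106.644265 = 746.509853
V = π·1.25² × L = 4.908739 × 746.509853 = 3664.421671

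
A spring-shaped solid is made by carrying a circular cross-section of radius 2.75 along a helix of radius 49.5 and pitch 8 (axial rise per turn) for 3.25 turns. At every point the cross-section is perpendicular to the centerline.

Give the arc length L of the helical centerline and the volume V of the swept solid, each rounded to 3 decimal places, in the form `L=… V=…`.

2πR = 2π·49.5 = 311.017673
per-turn = √(311.017673² + 8²) = √(96731.9927 + 64) = √96795.9927 = 311.120544
L = 3.25 × 311.120544 = 1011.141767
V = π·2.75² × L = 23.758294 × 1011.141767 = 24023.003827

L=1011.142 V=24023.004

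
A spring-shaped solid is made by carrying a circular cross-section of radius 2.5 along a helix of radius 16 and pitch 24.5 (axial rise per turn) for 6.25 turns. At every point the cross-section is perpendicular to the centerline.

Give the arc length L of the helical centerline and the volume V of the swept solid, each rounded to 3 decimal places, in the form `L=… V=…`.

L=646.708 V=12698.085

2πR = 2π·16 = 100.530965
per-turn = √(100.530965² + 24.5²) = √(10106.4749 + 600.25) = √10706.7249 = 103.473305
L = 6.25 × 103.473305 = 646.708158
V = π·2.5² × L = 19.634954 × 646.708158 = 12698.084989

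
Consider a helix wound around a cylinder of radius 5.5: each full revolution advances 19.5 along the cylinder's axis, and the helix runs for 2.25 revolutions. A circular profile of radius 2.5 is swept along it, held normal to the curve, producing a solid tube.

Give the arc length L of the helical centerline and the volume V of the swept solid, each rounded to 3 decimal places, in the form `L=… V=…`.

2πR = 2π·5.5 = 34.557519
per-turn = √(34.557519² + 19.5²) = √(1194.2221 + 380.25) = √1574.4721 = 39.679619
L = 2.25 × 39.679619 = 89.279142
V = π·2.5² × L = 19.634954 × 89.279142 = 1752.991851

L=89.279 V=1752.992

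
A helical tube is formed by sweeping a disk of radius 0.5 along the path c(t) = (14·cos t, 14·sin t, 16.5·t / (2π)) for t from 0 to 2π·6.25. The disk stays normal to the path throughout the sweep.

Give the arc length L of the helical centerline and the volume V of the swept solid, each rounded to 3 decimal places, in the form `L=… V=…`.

L=559.367 V=439.326

2πR = 2π·14 = 87.964594
per-turn = √(87.964594² + 16.5²) = √(7737.7699 + 272.25) = √8010.0199 = 89.498714
L = 6.25 × 89.498714 = 559.366964
V = π·0.5² × L = 0.785398 × 559.366964 = 439.325786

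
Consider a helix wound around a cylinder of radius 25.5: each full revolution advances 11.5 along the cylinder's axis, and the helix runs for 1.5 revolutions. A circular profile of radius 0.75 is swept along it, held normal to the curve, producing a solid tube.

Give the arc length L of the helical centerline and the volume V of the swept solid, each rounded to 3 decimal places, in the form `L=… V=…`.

L=240.950 V=425.794

2πR = 2π·25.5 = 160.221225
per-turn = √(160.221225² + 11.5²) = √(25670.8410 + 132.25) = √25803.0910 = 160.633406
L = 1.5 × 160.633406 = 240.950109
V = π·0.75² × L = 1.767146 × 240.950109 = 425.793989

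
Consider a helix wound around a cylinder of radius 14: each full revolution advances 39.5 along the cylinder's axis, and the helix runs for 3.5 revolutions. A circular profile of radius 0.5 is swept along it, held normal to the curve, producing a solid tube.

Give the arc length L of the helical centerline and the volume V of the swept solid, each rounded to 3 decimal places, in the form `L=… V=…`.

L=337.492 V=265.065

2πR = 2π·14 = 87.964594
per-turn = √(87.964594² + 39.5²) = √(7737.7699 + 1560.25) = √9298.0199 = 96.426240
L = 3.5 × 96.426240 = 337.491842
V = π·0.5² × L = 0.785398 × 337.491842 = 265.065473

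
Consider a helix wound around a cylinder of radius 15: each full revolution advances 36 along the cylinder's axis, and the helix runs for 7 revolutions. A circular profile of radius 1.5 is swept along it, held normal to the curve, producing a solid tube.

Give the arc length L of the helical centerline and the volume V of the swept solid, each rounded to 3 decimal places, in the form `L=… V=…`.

L=706.225 V=4992.009

2πR = 2π·15 = 94.247780
per-turn = √(94.247780² + 36²) = √(8882.6440 + 1296) = √10178.6440 = 100.889266
L = 7 × 100.889266 = 706.224861
V = π·1.5² × L = 7.068583 × 706.224861 = 4992.009378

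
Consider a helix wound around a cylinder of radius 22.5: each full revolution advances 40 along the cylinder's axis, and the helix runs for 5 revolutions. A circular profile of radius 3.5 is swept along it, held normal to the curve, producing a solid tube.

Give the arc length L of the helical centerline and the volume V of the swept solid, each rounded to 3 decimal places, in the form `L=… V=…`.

L=734.608 V=28271.024

2πR = 2π·22.5 = 141.371669
per-turn = √(141.371669² + 40²) = √(19985.9489 + 1600) = √21585.9489 = 146.921574
L = 5 × 146.921574 = 734.607870
V = π·3.5² × L = 38.484510 × 734.607870 = 28271.023927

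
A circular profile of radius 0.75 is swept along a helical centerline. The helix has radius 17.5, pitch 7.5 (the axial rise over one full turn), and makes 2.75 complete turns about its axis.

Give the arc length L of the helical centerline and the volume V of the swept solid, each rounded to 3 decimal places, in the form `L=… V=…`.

2πR = 2π·17.5 = 109.955743
per-turn = √(109.955743² + 7.5²) = √(12090.2654 + 56.25) = √12146.5154 = 110.211231
L = 2.75 × 110.211231 = 303.080885
V = π·0.75² × L = 1.767146 × 303.080885 = 535.588133

L=303.081 V=535.588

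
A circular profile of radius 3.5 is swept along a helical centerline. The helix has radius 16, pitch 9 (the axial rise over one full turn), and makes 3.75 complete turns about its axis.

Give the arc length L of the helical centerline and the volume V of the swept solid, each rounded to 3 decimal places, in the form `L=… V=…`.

2πR = 2π·16 = 100.530965
per-turn = √(100.530965² + 9²) = √(10106.4749 + 81) = √10187.4749 = 100.933022
L = 3.75 × 100.933022 = 378.498832
V = π·3.5² × L = 38.484510 × 378.498832 = 14566.342090

L=378.499 V=14566.342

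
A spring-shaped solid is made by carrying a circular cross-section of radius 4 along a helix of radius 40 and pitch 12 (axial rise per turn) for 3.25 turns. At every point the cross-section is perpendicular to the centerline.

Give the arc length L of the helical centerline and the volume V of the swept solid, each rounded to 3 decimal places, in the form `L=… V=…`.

2πR = 2π·40 = 251.327412
per-turn = √(251.327412² + 12²) = √(63165.4682 + 144) = √63309.4682 = 251.613728
L = 3.25 × 251.613728 = 817.744616
V = π·4² × L = 50.265482 × 817.744616 = 41104.327666

L=817.745 V=41104.328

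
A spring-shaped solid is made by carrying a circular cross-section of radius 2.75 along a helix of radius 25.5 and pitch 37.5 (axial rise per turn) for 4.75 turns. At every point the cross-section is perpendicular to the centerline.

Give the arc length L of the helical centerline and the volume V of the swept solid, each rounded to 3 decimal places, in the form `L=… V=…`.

2πR = 2π·25.5 = 160.221225
per-turn = √(160.221225² + 37.5²) = √(25670.8410 + 1406.25) = √27077.0910 = 164.551181
L = 4.75 × 164.551181 = 781.618108
V = π·2.75² × L = 23.758294 × 781.618108 = 18569.913152

L=781.618 V=18569.913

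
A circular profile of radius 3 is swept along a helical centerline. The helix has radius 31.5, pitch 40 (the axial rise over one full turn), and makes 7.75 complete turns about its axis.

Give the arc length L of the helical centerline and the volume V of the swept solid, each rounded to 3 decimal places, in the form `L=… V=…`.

L=1564.895 V=44246.359

2πR = 2π·31.5 = 197.920337
per-turn = √(197.920337² + 40²) = √(39172.4599 + 1600) = √40772.4599 = 201.921915
L = 7.75 × 201.921915 = 1564.894843
V = π·3² × L = 28.274334 × 1564.894843 = 44246.359292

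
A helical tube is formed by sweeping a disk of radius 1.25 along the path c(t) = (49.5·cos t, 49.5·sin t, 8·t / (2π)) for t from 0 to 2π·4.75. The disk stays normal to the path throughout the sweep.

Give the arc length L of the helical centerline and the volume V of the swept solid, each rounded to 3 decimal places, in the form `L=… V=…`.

2πR = 2π·49.5 = 311.017673
per-turn = √(311.017673² + 8²) = √(96731.9927 + 64) = √96795.9927 = 311.120544
L = 4.75 × 311.120544 = 1477.822583
V = π·1.25² × L = 4.908739 × 1477.822583 = 7254.244639

L=1477.823 V=7254.245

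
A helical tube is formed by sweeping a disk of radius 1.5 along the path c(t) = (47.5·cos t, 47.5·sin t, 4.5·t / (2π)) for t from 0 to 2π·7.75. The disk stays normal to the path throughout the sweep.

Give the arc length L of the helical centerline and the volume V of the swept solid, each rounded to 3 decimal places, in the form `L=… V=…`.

2πR = 2π·47.5 = 298.451302
per-turn = √(298.451302² + 4.5²) = √(89073.1797 + 20.25) = √89093.4297 = 298.485225
L = 7.75 × 298.485225 = 2313.260496
V = π·1.5² × L = 7.068583 × 2313.260496 = 16351.474905

L=2313.260 V=16351.475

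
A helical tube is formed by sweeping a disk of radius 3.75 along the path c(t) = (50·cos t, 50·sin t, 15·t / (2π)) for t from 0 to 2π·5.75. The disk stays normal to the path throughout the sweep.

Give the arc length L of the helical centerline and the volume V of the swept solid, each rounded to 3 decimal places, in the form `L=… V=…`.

2πR = 2π·50 = 314.159265
per-turn = √(314.159265² + 15²) = √(98696.0440 + 225) = √98921.0440 = 314.517160
L = 5.75 × 314.517160 = 1808.473671
V = π·3.75² × L = 44.178647 × 1808.473671 = 79895.919348

L=1808.474 V=79895.919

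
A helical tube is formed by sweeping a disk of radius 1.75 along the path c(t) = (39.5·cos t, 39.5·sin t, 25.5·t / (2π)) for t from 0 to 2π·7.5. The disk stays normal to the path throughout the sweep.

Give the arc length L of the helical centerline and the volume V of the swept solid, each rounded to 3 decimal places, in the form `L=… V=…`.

2πR = 2π·39.5 = 248.185820
per-turn = √(248.185820² + 25.5²) = √(61596.2011 + 650.25) = √62246.4511 = 249.492387
L = 7.5 × 249.492387 = 1871.192901
V = π·1.75² × L = 9.621128 × 1871.192901 = 18002.985480

L=1871.193 V=18002.985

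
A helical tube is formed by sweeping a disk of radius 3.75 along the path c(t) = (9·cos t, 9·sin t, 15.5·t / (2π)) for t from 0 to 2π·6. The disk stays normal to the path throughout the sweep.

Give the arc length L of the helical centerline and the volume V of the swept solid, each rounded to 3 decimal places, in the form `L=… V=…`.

2πR = 2π·9 = 56.548668
per-turn = √(56.548668² + 15.5²) = √(3197.7518 + 240.25) = √3438.0018 = 58.634476
L = 6 × 58.634476 = 351.806859
V = π·3.75² × L = 44.178647 × 351.806859 = 15542.350908

L=351.807 V=15542.351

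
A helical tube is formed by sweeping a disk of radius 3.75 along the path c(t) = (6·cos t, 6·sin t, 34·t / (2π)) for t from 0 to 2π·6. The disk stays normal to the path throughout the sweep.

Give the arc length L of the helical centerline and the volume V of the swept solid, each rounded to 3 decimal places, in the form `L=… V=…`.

L=304.598 V=13456.734

2πR = 2π·6 = 37.699112
per-turn = √(37.699112² + 34²) = √(1421.2230 + 1156) = √2577.2230 = 50.766357
L = 6 × 50.766357 = 304.598144
V = π·3.75² × L = 44.178647 × 304.598144 = 13456.733778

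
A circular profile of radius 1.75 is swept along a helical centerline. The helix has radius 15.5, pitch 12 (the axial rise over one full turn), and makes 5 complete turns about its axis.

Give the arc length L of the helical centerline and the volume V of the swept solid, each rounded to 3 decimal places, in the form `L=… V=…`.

2πR = 2π·15.5 = 97.389372
per-turn = √(97.389372² + 12²) = √(9484.6898 + 144) = √9628.6898 = 98.125888
L = 5 × 98.125888 = 490.629438
V = π·1.75² × L = 9.621128 × 490.629438 = 4720.408382

L=490.629 V=4720.408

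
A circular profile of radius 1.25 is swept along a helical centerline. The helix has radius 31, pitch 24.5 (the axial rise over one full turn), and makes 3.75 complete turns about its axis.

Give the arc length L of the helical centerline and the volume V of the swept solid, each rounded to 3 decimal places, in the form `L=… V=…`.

2πR = 2π·31 = 194.778745
per-turn = √(194.778745² + 24.5²) = √(37938.7593 + 600.25) = √38539.0093 = 196.313548
L = 3.75 × 196.313548 = 736.175807
V = π·1.25² × L = 4.908739 × 736.175807 = 3613.694541

L=736.176 V=3613.695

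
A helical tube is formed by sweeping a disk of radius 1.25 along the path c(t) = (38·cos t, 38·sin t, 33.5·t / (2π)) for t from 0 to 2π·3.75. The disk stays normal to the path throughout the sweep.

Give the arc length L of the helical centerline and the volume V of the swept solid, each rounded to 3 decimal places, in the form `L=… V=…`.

2πR = 2π·38 = 238.761042
per-turn = √(238.761042² + 33.5²) = √(57006.8350 + 1122.25) = √58129.0850 = 241.099741
L = 3.75 × 241.099741 = 904.124028
V = π·1.25² × L = 4.908739 × 904.124028 = 4438.108444

L=904.124 V=4438.108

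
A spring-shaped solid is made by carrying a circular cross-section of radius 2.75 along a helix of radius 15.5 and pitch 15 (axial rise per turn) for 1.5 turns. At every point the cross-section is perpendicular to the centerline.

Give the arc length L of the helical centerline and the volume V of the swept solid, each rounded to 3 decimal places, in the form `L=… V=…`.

L=147.807 V=3511.634

2πR = 2π·15.5 = 97.389372
per-turn = √(97.389372² + 15²) = √(9484.6898 + 225) = √9709.6898 = 98.537758
L = 1.5 × 98.537758 = 147.806638
V = π·2.75² × L = 23.758294 × 147.806638 = 3511.633617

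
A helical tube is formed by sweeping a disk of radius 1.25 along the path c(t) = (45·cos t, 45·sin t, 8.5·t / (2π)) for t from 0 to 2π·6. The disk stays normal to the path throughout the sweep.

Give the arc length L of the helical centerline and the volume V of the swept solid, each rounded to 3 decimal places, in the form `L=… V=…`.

2πR = 2π·45 = 282.743339
per-turn = √(282.743339² + 8.5²) = √(79943.7956 + 72.25) = √80016.0456 = 282.871076
L = 6 × 282.871076 = 1697.226456
V = π·1.25² × L = 4.908739 × 1697.226456 = 8331.240884

L=1697.226 V=8331.241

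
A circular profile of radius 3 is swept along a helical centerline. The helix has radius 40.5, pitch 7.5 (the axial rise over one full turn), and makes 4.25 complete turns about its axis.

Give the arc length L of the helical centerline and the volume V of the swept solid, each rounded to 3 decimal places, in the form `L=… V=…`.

2πR = 2π·40.5 = 254.469005
per-turn = √(254.469005² + 7.5²) = √(64754.4745 + 56.25) = √64810.7245 = 254.579505
L = 4.25 × 254.579505 = 1081.962897
V = π·3² × L = 28.274334 × 1081.962897 = 30591.780203

L=1081.963 V=30591.780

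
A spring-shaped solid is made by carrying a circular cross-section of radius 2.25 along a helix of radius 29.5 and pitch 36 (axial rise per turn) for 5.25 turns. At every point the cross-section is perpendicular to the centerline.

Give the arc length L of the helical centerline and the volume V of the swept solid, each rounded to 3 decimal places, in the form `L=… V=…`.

L=991.292 V=15765.826

2πR = 2π·29.5 = 185.353967
per-turn = √(185.353967² + 36²) = √(34356.0929 + 1296) = √35652.0929 = 188.817618
L = 5.25 × 188.817618 = 991.292495
V = π·2.25² × L = 15.904313 × 991.292495 = 15765.825929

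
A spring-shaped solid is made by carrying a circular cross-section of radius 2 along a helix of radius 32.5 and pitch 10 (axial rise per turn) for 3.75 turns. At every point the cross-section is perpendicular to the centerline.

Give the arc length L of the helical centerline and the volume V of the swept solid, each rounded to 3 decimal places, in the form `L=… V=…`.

L=766.681 V=9634.396

2πR = 2π·32.5 = 204.203522
per-turn = √(204.203522² + 10²) = √(41699.0786 + 100) = √41799.0786 = 204.448230
L = 3.75 × 204.448230 = 766.680861
V = π·2² × L = 12.566371 × 766.680861 = 9634.395843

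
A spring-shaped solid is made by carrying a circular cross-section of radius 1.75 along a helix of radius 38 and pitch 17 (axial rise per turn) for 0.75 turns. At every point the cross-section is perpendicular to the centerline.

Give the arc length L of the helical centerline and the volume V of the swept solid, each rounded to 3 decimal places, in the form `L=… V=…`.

L=179.524 V=1727.224

2πR = 2π·38 = 238.761042
per-turn = √(238.761042² + 17²) = √(57006.8350 + 289) = √57295.8350 = 239.365484
L = 0.75 × 239.365484 = 179.524113
V = π·1.75² × L = 9.621128 × 179.524113 = 1727.224382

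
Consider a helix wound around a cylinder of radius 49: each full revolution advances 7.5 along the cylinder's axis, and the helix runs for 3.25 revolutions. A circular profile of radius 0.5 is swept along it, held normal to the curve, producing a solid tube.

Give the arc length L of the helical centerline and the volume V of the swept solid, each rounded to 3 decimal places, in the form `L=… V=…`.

L=1000.894 V=786.100

2πR = 2π·49 = 307.876080
per-turn = √(307.876080² + 7.5²) = √(94787.6807 + 56.25) = √94843.9307 = 307.967418
L = 3.25 × 307.967418 = 1000.894109
V = π·0.5² × L = 0.785398 × 1000.894109 = 786.100395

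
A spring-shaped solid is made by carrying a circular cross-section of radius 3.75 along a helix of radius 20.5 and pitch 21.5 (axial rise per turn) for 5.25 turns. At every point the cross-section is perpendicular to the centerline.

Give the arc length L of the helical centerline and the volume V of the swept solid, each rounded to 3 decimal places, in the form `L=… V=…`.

L=685.584 V=30288.154

2πR = 2π·20.5 = 128.805299
per-turn = √(128.805299² + 21.5²) = √(16590.8050 + 462.25) = √17053.0550 = 130.587346
L = 5.25 × 130.587346 = 685.583568
V = π·3.75² × L = 44.178647 × 685.583568 = 30288.154217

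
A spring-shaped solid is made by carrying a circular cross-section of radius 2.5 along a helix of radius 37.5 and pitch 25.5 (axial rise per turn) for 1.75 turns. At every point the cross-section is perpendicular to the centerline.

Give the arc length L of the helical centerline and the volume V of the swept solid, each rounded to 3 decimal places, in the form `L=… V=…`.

2πR = 2π·37.5 = 235.619449
per-turn = √(235.619449² + 25.5²) = √(55516.5248 + 650.25) = √56166.7748 = 236.995305
L = 1.75 × 236.995305 = 414.741784
V = π·2.5² × L = 19.634954 × 414.741784 = 8143.435893

L=414.742 V=8143.436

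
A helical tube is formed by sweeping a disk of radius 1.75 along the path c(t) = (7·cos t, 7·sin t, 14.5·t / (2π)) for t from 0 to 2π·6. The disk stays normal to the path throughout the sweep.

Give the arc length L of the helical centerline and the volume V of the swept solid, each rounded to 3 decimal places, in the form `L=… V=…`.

L=277.865 V=2673.374

2πR = 2π·7 = 43.982297
per-turn = √(43.982297² + 14.5²) = √(1934.4425 + 210.25) = √2144.6925 = 46.310824
L = 6 × 46.310824 = 277.864947
V = π·1.75² × L = 9.621128 × 277.864947 = 2673.374081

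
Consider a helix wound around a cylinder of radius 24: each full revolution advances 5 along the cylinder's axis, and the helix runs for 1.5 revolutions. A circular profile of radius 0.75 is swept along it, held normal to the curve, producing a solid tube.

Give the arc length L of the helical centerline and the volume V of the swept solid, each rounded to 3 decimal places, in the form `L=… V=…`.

L=226.319 V=399.939

2πR = 2π·24 = 150.796447
per-turn = √(150.796447² + 5²) = √(22739.5685 + 25) = √22764.5685 = 150.879318
L = 1.5 × 150.879318 = 226.318977
V = π·0.75² × L = 1.767146 × 226.318977 = 399.938644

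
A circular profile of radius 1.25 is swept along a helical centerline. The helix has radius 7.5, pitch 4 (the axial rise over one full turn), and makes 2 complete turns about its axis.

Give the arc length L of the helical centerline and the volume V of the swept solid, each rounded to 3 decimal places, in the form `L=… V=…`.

2πR = 2π·7.5 = 47.123890
per-turn = √(47.123890² + 4²) = √(2220.6610 + 16) = √2236.6610 = 47.293350
L = 2 × 47.293350 = 94.586701
V = π·1.25² × L = 4.908739 × 94.586701 = 464.301382

L=94.587 V=464.301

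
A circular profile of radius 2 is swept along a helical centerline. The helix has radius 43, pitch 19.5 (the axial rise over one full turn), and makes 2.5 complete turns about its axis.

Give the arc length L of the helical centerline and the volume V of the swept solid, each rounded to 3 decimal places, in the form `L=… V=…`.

2πR = 2π·43 = 270.176968
per-turn = √(270.176968² + 19.5²) = √(72995.5942 + 380.25) = √73375.8442 = 270.879760
L = 2.5 × 270.879760 = 677.199399
V = π·2² × L = 12.566371 × 677.199399 = 8509.938627

L=677.199 V=8509.939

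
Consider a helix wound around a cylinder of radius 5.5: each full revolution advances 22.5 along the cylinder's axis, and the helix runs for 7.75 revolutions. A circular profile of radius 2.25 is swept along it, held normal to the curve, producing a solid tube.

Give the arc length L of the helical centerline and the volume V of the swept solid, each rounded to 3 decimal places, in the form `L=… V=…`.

2πR = 2π·5.5 = 34.557519
per-turn = √(34.557519² + 22.5²) = √(1194.2221 + 506.25) = √1700.4721 = 41.236781
L = 7.75 × 41.236781 = 319.585055
V = π·2.25² × L = 15.904313 × 319.585055 = 5082.780686

L=319.585 V=5082.781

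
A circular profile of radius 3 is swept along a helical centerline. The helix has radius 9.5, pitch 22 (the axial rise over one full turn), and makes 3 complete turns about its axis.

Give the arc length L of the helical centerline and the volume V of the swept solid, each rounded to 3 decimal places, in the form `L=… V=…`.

2πR = 2π·9.5 = 59.690260
per-turn = √(59.690260² + 22²) = √(3562.9272 + 484) = √4046.9272 = 63.615463
L = 3 × 63.615463 = 190.846390
V = π·3² × L = 28.274334 × 190.846390 = 5396.054560

L=190.846 V=5396.055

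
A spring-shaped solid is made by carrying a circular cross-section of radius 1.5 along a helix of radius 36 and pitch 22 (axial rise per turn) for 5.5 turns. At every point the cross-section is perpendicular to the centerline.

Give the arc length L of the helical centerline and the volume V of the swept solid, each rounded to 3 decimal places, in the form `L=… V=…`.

L=1249.941 V=8835.313

2πR = 2π·36 = 226.194671
per-turn = √(226.194671² + 22²) = √(51164.0292 + 484) = √51648.0292 = 227.262028
L = 5.5 × 227.262028 = 1249.941152
V = π·1.5² × L = 7.068583 × 1249.941152 = 8835.313367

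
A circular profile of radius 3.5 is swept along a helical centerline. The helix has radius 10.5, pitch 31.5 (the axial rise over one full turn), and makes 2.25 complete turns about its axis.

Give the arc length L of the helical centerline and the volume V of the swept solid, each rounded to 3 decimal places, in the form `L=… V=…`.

2πR = 2π·10.5 = 65.973446
per-turn = √(65.973446² + 31.5²) = √(4352.4955 + 992.25) = √5344.7455 = 73.107767
L = 2.25 × 73.107767 = 164.492475
V = π·3.5² × L = 38.484510 × 164.492475 = 6330.412297

L=164.492 V=6330.412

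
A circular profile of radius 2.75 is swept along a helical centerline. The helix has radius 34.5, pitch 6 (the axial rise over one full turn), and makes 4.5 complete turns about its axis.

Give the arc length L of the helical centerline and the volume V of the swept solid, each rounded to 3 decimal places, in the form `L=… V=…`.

2πR = 2π·34.5 = 216.769893
per-turn = √(216.769893² + 6²) = √(46989.1866 + 36) = √47025.1866 = 216.852915
L = 4.5 × 216.852915 = 975.838116
V = π·2.75² × L = 23.758294 × 975.838116 = 23184.249277

L=975.838 V=23184.249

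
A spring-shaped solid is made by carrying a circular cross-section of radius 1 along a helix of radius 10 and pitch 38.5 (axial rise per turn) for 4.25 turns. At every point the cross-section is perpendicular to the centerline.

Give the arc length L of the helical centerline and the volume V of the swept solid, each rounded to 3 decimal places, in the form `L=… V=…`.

2πR = 2π·10 = 62.831853
per-turn = √(62.831853² + 38.5²) = √(3947.8418 + 1482.25) = √5430.0918 = 73.689156
L = 4.25 × 73.689156 = 313.178914
V = π·1² × L = 3.141593 × 313.178914 = 983.880577

L=313.179 V=983.881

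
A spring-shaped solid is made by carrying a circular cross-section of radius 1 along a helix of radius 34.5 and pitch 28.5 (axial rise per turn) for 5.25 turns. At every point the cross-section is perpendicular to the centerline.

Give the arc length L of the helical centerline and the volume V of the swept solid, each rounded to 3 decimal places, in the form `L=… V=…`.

L=1147.836 V=3606.033

2πR = 2π·34.5 = 216.769893
per-turn = √(216.769893² + 28.5²) = √(46989.1866 + 812.25) = √47801.4366 = 218.635396
L = 5.25 × 218.635396 = 1147.835831
V = π·1² × L = 3.141593 × 1147.835831 = 3606.032614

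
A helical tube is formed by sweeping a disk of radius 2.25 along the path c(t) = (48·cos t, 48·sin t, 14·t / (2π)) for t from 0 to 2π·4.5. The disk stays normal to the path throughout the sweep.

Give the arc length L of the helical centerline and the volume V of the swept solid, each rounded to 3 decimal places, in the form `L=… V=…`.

L=1358.629 V=21608.068

2πR = 2π·48 = 301.592895
per-turn = √(301.592895² + 14²) = √(90958.2742 + 196) = √91154.2742 = 301.917661
L = 4.5 × 301.917661 = 1358.629476
V = π·2.25² × L = 15.904313 × 1358.629476 = 21608.068170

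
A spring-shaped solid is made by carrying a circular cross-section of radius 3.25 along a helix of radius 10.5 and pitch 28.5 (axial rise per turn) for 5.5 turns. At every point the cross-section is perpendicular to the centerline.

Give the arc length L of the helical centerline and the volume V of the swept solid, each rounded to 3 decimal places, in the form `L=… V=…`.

2πR = 2π·10.5 = 65.973446
per-turn = √(65.973446² + 28.5²) = √(4352.4955 + 812.25) = √5164.7455 = 71.866164
L = 5.5 × 71.866164 = 395.263902
V = π·3.25² × L = 33.183072 × 395.263902 = 13116.070695

L=395.264 V=13116.071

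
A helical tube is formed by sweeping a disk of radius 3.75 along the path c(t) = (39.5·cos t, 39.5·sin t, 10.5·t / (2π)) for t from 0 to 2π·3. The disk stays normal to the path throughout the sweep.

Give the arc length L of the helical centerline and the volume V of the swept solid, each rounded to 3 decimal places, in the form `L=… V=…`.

L=745.223 V=32922.966

2πR = 2π·39.5 = 248.185820
per-turn = √(248.185820² + 10.5²) = √(61596.2011 + 110.25) = √61706.4511 = 248.407832
L = 3 × 248.407832 = 745.223496
V = π·3.75² × L = 44.178647 × 745.223496 = 32922.965554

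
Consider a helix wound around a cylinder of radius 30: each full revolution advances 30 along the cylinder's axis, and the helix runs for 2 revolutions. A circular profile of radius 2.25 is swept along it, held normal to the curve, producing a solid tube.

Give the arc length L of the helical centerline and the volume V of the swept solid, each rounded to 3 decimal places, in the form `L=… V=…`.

L=381.736 V=6071.247

2πR = 2π·30 = 188.495559
per-turn = √(188.495559² + 30²) = √(35530.5758 + 900) = √36430.5758 = 190.867954
L = 2 × 190.867954 = 381.735908
V = π·2.25² × L = 15.904313 × 381.735908 = 6071.247289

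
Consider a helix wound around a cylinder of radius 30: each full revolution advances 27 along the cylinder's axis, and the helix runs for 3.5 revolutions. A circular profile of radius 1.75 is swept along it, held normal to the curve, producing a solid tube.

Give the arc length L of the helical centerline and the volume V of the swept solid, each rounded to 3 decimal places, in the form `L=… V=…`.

2πR = 2π·30 = 188.495559
per-turn = √(188.495559² + 27²) = √(35530.5758 + 729) = √36259.5758 = 190.419473
L = 3.5 × 190.419473 = 666.468157
V = π·1.75² × L = 9.621128 × 666.468157 = 6412.175113

L=666.468 V=6412.175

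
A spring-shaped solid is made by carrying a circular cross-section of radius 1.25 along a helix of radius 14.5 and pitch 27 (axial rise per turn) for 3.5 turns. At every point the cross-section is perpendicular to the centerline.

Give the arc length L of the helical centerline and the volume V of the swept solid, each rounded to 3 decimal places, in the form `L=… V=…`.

L=332.580 V=1632.548

2πR = 2π·14.5 = 91.106187
per-turn = √(91.106187² + 27²) = √(8300.3373 + 729) = √9029.3373 = 95.022825
L = 3.5 × 95.022825 = 332.579888
V = π·1.25² × L = 4.908739 × 332.579888 = 1632.547708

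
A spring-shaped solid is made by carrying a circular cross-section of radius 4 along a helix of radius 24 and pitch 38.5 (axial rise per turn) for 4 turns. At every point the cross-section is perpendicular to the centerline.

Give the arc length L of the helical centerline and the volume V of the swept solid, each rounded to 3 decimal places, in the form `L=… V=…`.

2πR = 2π·24 = 150.796447
per-turn = √(150.796447² + 38.5²) = √(22739.5685 + 1482.25) = √24221.8185 = 155.633604
L = 4 × 155.633604 = 622.534414
V = π·4² × L = 50.265482 × 622.534414 = 31291.992667

L=622.534 V=31291.993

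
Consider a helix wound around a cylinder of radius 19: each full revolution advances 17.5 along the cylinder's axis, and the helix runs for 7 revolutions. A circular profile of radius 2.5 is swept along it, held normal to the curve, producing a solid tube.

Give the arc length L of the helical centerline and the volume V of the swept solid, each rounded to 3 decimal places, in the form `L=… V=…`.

L=844.595 V=16583.576

2πR = 2π·19 = 119.380521
per-turn = √(119.380521² + 17.5²) = √(14251.7088 + 306.25) = √14557.9588 = 120.656366
L = 7 × 120.656366 = 844.594565
V = π·2.5² × L = 19.634954 × 844.594565 = 16583.575502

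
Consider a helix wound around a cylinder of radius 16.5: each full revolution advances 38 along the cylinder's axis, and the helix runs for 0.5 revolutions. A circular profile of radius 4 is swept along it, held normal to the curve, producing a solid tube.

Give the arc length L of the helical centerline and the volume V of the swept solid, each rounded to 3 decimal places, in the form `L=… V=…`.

2πR = 2π·16.5 = 103.672558
per-turn = √(103.672558² + 38²) = √(10747.9992 + 1444) = √12191.9992 = 110.417386
L = 0.5 × 110.417386 = 55.208693
V = π·4² × L = 50.265482 × 55.208693 = 2775.091597

L=55.209 V=2775.092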